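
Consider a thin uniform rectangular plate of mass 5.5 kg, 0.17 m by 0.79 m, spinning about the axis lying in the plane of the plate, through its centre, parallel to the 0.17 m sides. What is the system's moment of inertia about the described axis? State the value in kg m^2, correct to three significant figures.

I_cm = (1/12)Mb² = (1/12)(5.5)(0.79)² = 0.28605 kg m^2; axis through the centre, so I = 0.28605 kg m^2.

0.286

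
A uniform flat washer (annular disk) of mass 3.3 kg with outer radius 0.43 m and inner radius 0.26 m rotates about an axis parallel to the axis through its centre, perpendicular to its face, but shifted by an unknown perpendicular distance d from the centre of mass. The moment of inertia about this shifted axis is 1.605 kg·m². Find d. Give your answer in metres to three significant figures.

0.600

About the centre-of-mass axis, I_cm = (1/2)M(R²+r²) = (1/2)(3.3)[(0.43)² + (0.26)²] = 0.41662 kg·m².
Parallel axis theorem: I = I_cm + Md², so Md² = 1.605 − 0.41662 = 1.1884 kg·m².
d = √(1.1884 / 3.3) = 0.60009 m.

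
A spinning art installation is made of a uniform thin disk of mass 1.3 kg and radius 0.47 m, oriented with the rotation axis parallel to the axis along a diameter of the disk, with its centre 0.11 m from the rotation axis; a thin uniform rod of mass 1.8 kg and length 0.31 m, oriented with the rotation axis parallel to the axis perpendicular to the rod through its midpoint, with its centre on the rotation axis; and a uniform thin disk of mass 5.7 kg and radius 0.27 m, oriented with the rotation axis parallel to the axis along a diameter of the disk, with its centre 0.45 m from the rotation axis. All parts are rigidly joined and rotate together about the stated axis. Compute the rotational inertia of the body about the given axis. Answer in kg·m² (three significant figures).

Thin disk: I_cm = (1/4)MR² = (1/4)(1.3)(0.47)² = 0.071792 kg·m²; centre at d = 0.11 m, so I = I_cm + Md² gives I = 0.071792 + (1.3)(0.11)² = 0.087523 kg·m².
Thin rod: I_cm = (1/12)ML² = (1/12)(1.8)(0.31)² = 0.014415 kg·m²; axis through the centre, so I = 0.014415 kg·m².
Thin disk: I_cm = (1/4)MR² = (1/4)(5.7)(0.27)² = 0.10388 kg·m²; centre at d = 0.45 m, so I = I_cm + Md² gives I = 0.10388 + (5.7)(0.45)² = 1.2581 kg·m².
Total I = 0.087523 + 0.014415 + 1.2581 = 1.3601 kg·m².

1.36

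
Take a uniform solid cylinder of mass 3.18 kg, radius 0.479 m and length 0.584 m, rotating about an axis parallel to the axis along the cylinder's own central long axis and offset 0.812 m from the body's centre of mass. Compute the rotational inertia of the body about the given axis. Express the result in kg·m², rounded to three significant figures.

2.46

I_cm = (1/2)MR² = (1/2)(3.18)(0.479)² = 0.36481 kg·m²; centre at d = 0.812 m, so the parallel axis theorem gives I = 0.36481 + (3.18)(0.812)² = 2.4615 kg·m².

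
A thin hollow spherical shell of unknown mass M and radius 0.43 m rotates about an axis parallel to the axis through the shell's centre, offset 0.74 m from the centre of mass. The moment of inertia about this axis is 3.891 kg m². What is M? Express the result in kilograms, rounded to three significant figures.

I = I_cm + Md² = (2/3)MR² + Md² = M·[0.666667·(0.43)² + (0.74)²] = M·0.67087.
So M = 3.891 / 0.67087 = 5.8 kg.

5.80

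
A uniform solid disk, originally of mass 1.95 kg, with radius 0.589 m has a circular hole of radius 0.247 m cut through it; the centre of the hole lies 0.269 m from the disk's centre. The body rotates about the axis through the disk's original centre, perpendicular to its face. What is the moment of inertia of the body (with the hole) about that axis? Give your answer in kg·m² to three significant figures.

Unpierced body about its centre: I₀ = (1/2)MR² = (1/2)(1.95)(0.589)² = 0.33825 kg·m².
The removed disk has mass m = M·(r/R)² = (1.95)(0.247/0.589)² = 0.34292 kg (same uniform areal density).
Its moment of inertia about the rotation axis (parallel-axis theorem): I_hole = (1/2)mr² + md² = (1/2)(0.34292)(0.247)² + (0.34292)(0.269)² = 0.035275 kg·m².
Treating the hole as negative mass, I = I₀ − I_hole = 0.33825 − 0.035275 = 0.30297 kg·m².

0.303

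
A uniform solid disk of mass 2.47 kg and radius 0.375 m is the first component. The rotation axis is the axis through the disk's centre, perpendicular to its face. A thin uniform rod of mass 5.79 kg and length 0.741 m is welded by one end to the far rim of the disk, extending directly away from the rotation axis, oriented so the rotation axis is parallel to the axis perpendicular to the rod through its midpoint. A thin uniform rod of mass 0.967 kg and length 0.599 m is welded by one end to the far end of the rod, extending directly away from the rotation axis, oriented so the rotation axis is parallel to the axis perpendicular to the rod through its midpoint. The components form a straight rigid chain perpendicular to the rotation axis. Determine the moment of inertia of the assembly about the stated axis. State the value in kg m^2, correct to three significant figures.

Solid disk: I_cm = (1/2)MR² = (1/2)(2.47)(0.375)² = 0.17367 kg m^2; axis through the centre, so I = 0.17367 kg m^2.
Thin rod: I_cm = (1/12)ML² = (1/12)(5.79)(0.741)² = 0.26493 kg m^2; centre at d = 0.375 + 0.3705 = 0.7455 m, so I = I_cm + Md² gives I = 0.26493 + (5.79)(0.7455)² = 3.4828 kg m^2.
Thin rod: I_cm = (1/12)ML² = (1/12)(0.967)(0.599)² = 0.028913 kg m^2; centre at d = 0.375 + 0.3705 + 0.3705 + 0.2995 = 1.4155 m, so I = I_cm + Md² gives I = 0.028913 + (0.967)(1.4155)² = 1.9664 kg m^2.
Total I = 0.17367 + 3.4828 + 1.9664 = 5.6229 kg m^2.

5.62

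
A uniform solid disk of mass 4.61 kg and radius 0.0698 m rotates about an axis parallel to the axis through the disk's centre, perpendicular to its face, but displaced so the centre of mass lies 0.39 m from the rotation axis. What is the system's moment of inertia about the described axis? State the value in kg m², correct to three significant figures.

0.712

I_cm = (1/2)MR² = (1/2)(4.61)(0.0698)² = 0.01123 kg m²; centre at d = 0.39 m, so the parallel axis theorem gives I = 0.01123 + (4.61)(0.39)² = 0.71241 kg m².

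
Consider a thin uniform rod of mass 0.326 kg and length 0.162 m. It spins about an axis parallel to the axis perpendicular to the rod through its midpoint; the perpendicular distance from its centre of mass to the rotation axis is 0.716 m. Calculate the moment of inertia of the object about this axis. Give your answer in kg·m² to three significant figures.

0.168

I_cm = (1/12)ML² = (1/12)(0.326)(0.162)² = 0.00071296 kg·m²; centre at d = 0.716 m, so the parallel axis theorem gives I = 0.00071296 + (0.326)(0.716)² = 0.16784 kg·m².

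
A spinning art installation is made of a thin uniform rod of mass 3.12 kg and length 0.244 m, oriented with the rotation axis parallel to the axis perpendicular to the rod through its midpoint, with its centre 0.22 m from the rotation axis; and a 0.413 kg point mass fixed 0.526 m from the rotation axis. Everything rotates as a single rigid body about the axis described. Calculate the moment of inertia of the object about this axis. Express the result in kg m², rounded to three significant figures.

0.281

Thin rod: I_cm = (1/12)ML² = (1/12)(3.12)(0.244)² = 0.015479 kg m²; centre at d = 0.22 m, so the parallel axis theorem gives I = 0.015479 + (3.12)(0.22)² = 0.16649 kg m².
Point mass: I_cm = 0; centre at d = 0.526 m, so the parallel axis theorem gives I = 0 + (0.413)(0.526)² = 0.11427 kg m².
Total I = 0.16649 + 0.11427 = 0.28075 kg m².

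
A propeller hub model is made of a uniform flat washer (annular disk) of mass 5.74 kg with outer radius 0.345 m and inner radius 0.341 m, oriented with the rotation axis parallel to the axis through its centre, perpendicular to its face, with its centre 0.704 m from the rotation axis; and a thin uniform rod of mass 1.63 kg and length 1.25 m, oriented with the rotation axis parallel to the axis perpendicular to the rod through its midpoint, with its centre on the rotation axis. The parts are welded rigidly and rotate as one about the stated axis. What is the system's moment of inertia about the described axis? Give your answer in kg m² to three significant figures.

Annular disk: I_cm = (1/2)M(R²+r²) = (1/2)(5.74)[(0.345)² + (0.341)²] = 0.67533 kg m²; centre at d = 0.704 m, so the parallel axis theorem gives I = 0.67533 + (5.74)(0.704)² = 3.5202 kg m².
Thin rod: I_cm = (1/12)ML² = (1/12)(1.63)(1.25)² = 0.21224 kg m²; axis through the centre, so I = 0.21224 kg m².
Total I = 3.5202 + 0.21224 = 3.7324 kg m².

3.73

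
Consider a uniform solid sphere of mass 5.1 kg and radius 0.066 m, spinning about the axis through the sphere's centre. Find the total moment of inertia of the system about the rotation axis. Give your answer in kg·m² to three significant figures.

0.00889

I_cm = (2/5)MR² = (2/5)(5.1)(0.066)² = 0.0088862 kg·m²; axis through the centre, so I = 0.0088862 kg·m².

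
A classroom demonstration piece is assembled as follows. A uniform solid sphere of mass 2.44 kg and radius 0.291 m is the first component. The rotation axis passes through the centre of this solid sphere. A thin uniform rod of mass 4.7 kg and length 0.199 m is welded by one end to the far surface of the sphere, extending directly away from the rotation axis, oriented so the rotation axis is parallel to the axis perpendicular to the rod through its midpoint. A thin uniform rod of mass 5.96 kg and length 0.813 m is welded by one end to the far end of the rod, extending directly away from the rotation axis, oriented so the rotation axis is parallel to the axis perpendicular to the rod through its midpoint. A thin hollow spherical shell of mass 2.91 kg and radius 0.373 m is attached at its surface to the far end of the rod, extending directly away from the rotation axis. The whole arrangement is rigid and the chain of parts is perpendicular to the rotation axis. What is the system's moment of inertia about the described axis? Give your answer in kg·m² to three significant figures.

14.4

Solid sphere: I_cm = (2/5)MR² = (2/5)(2.44)(0.291)² = 0.082649 kg·m²; axis through the centre, so I = 0.082649 kg·m².
Thin rod: I_cm = (1/12)ML² = (1/12)(4.7)(0.199)² = 0.01551 kg·m²; centre at d = 0.291 + 0.0995 = 0.3905 m, so the parallel axis theorem gives I = 0.01551 + (4.7)(0.3905)² = 0.73221 kg·m².
Thin rod: I_cm = (1/12)ML² = (1/12)(5.96)(0.813)² = 0.32828 kg·m²; centre at d = 0.291 + 0.0995 + 0.0995 + 0.4065 = 0.8965 m, so the parallel axis theorem gives I = 0.32828 + (5.96)(0.8965)² = 5.1184 kg·m².
Spherical shell: I_cm = (2/3)MR² = (2/3)(2.91)(0.373)² = 0.26991 kg·m²; centre at d = 0.291 + 0.0995 + 0.0995 + 0.4065 + 0.4065 + 0.373 = 1.676 m, so the parallel axis theorem gives I = 0.26991 + (2.91)(1.676)² = 8.444 kg·m².
Total I = 0.082649 + 0.73221 + 5.1184 + 8.444 = 14.377 kg·m².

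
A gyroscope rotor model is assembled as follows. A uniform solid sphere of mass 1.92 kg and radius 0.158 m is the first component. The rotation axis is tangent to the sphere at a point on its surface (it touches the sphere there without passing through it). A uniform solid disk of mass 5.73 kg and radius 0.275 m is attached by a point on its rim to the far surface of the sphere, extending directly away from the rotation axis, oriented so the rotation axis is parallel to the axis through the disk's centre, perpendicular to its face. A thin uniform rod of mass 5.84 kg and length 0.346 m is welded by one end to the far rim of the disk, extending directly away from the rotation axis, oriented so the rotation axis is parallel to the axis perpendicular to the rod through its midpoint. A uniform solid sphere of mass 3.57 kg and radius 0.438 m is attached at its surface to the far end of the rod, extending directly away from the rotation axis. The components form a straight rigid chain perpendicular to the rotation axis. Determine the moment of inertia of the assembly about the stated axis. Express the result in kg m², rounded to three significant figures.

Solid sphere: I_cm = (2/5)MR² = (2/5)(1.92)(0.158)² = 0.019172 kg m²; centre at d = 0.158 m, so the parallel axis theorem gives I = 0.019172 + (1.92)(0.158)² = 0.067103 kg m².
Solid disk: I_cm = (1/2)MR² = (1/2)(5.73)(0.275)² = 0.21667 kg m²; centre at d = 0.158 + 0.158 + 0.275 = 0.591 m, so the parallel axis theorem gives I = 0.21667 + (5.73)(0.591)² = 2.218 kg m².
Thin rod: I_cm = (1/12)ML² = (1/12)(5.84)(0.346)² = 0.058262 kg m²; centre at d = 0.158 + 0.158 + 0.275 + 0.275 + 0.173 = 1.039 m, so the parallel axis theorem gives I = 0.058262 + (5.84)(1.039)² = 6.3627 kg m².
Solid sphere: I_cm = (2/5)MR² = (2/5)(3.57)(0.438)² = 0.27395 kg m²; centre at d = 0.158 + 0.158 + 0.275 + 0.275 + 0.173 + 0.173 + 0.438 = 1.65 m, so the parallel axis theorem gives I = 0.27395 + (3.57)(1.65)² = 9.9933 kg m².
Total I = 0.067103 + 2.218 + 6.3627 + 9.9933 = 18.641 kg m².

18.6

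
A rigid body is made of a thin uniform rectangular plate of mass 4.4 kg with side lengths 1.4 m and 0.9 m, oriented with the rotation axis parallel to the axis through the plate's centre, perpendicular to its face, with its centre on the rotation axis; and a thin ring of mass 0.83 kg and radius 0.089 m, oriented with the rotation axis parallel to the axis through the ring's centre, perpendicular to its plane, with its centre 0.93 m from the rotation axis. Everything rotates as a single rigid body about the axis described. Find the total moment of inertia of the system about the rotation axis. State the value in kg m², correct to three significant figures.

Rectangular plate: I_cm = (1/12)M(a²+b²) = (1/12)(4.4)[(1.4)² + (0.9)²] = 1.0157 kg m²; axis through the centre, so I = 1.0157 kg m².
Thin ring: I_cm = MR² = (0.83)(0.089)² = 0.0065744 kg m²; centre at d = 0.93 m, so the parallel axis theorem gives I = 0.0065744 + (0.83)(0.93)² = 0.72444 kg m².
Total I = 1.0157 + 0.72444 = 1.7401 kg m².

1.74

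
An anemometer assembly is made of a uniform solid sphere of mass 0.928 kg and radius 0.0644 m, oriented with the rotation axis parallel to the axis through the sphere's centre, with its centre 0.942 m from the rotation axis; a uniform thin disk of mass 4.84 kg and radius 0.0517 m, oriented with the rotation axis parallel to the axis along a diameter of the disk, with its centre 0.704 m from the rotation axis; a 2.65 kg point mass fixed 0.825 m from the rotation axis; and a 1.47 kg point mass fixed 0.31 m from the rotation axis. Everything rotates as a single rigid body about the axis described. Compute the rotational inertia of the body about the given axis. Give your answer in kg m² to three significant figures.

Solid sphere: I_cm = (2/5)MR² = (2/5)(0.928)(0.0644)² = 0.0015395 kg m²; centre at d = 0.942 m, so I = I_cm + Md² gives I = 0.0015395 + (0.928)(0.942)² = 0.82501 kg m².
Thin disk: I_cm = (1/4)MR² = (1/4)(4.84)(0.0517)² = 0.0032342 kg m²; centre at d = 0.704 m, so I = I_cm + Md² gives I = 0.0032342 + (4.84)(0.704)² = 2.402 kg m².
Point mass: I_cm = 0; centre at d = 0.825 m, so I = I_cm + Md² gives I = 0 + (2.65)(0.825)² = 1.8037 kg m².
Point mass: I_cm = 0; centre at d = 0.31 m, so I = I_cm + Md² gives I = 0 + (1.47)(0.31)² = 0.14127 kg m².
Total I = 0.82501 + 2.402 + 1.8037 + 0.14127 = 5.172 kg m².

5.17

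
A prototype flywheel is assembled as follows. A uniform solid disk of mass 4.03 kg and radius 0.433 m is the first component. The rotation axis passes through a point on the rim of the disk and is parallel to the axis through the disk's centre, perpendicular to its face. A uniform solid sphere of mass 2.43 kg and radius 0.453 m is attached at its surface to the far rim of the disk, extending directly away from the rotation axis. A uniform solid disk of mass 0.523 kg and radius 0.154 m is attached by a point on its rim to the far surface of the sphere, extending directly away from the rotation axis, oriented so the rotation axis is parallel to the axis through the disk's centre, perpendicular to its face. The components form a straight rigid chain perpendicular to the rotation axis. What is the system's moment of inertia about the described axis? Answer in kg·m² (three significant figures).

7.51

Solid disk: I_cm = (1/2)MR² = (1/2)(4.03)(0.433)² = 0.37779 kg·m²; centre at d = 0.433 m, so the parallel axis theorem gives I = 0.37779 + (4.03)(0.433)² = 1.1334 kg·m².
Solid sphere: I_cm = (2/5)MR² = (2/5)(2.43)(0.453)² = 0.19946 kg·m²; centre at d = 0.433 + 0.433 + 0.453 = 1.319 m, so the parallel axis theorem gives I = 0.19946 + (2.43)(1.319)² = 4.4271 kg·m².
Solid disk: I_cm = (1/2)MR² = (1/2)(0.523)(0.154)² = 0.0062017 kg·m²; centre at d = 0.433 + 0.433 + 0.453 + 0.453 + 0.154 = 1.926 m, so the parallel axis theorem gives I = 0.0062017 + (0.523)(1.926)² = 1.9463 kg·m².
Total I = 1.1334 + 4.4271 + 1.9463 = 7.5067 kg·m².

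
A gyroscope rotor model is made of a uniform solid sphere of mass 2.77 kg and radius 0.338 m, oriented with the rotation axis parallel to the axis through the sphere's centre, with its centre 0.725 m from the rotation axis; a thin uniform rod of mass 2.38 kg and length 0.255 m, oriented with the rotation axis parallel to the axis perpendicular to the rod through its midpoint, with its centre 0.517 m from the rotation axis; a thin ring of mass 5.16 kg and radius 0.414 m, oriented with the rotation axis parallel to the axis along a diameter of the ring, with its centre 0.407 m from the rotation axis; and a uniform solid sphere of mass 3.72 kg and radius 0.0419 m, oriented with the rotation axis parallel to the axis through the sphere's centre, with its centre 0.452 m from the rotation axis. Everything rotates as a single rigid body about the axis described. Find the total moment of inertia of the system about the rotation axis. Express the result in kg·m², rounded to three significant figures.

4.29

Solid sphere: I_cm = (2/5)MR² = (2/5)(2.77)(0.338)² = 0.12658 kg·m²; centre at d = 0.725 m, so the parallel axis theorem gives I = 0.12658 + (2.77)(0.725)² = 1.5826 kg·m².
Thin rod: I_cm = (1/12)ML² = (1/12)(2.38)(0.255)² = 0.012897 kg·m²; centre at d = 0.517 m, so the parallel axis theorem gives I = 0.012897 + (2.38)(0.517)² = 0.64904 kg·m².
Thin ring: I_cm = (1/2)MR² = (1/2)(5.16)(0.414)² = 0.4422 kg·m²; centre at d = 0.407 m, so the parallel axis theorem gives I = 0.4422 + (5.16)(0.407)² = 1.297 kg·m².
Solid sphere: I_cm = (2/5)MR² = (2/5)(3.72)(0.0419)² = 0.0026123 kg·m²; centre at d = 0.452 m, so the parallel axis theorem gives I = 0.0026123 + (3.72)(0.452)² = 0.76262 kg·m².
Total I = 1.5826 + 0.64904 + 1.297 + 0.76262 = 4.2912 kg·m².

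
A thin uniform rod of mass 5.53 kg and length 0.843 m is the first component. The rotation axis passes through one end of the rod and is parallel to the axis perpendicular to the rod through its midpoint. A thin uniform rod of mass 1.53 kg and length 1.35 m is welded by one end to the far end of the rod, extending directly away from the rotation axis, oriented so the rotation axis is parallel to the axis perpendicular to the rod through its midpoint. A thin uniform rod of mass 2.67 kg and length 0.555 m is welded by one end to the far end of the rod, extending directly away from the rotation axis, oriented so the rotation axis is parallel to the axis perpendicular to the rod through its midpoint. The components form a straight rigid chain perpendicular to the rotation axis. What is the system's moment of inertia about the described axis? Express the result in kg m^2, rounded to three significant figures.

Thin rod: I_cm = (1/12)ML² = (1/12)(5.53)(0.843)² = 0.32749 kg m^2; centre at d = 0.4215 m, so the parallel axis theorem gives I = 0.32749 + (5.53)(0.4215)² = 1.31 kg m^2.
Thin rod: I_cm = (1/12)ML² = (1/12)(1.53)(1.35)² = 0.23237 kg m^2; centre at d = 0.4215 + 0.4215 + 0.675 = 1.518 m, so the parallel axis theorem gives I = 0.23237 + (1.53)(1.518)² = 3.758 kg m^2.
Thin rod: I_cm = (1/12)ML² = (1/12)(2.67)(0.555)² = 0.068536 kg m^2; centre at d = 0.4215 + 0.4215 + 0.675 + 0.675 + 0.2775 = 2.4705 m, so the parallel axis theorem gives I = 0.068536 + (2.67)(2.4705)² = 16.365 kg m^2.
Total I = 1.31 + 3.758 + 16.365 = 21.432 kg m^2.

21.4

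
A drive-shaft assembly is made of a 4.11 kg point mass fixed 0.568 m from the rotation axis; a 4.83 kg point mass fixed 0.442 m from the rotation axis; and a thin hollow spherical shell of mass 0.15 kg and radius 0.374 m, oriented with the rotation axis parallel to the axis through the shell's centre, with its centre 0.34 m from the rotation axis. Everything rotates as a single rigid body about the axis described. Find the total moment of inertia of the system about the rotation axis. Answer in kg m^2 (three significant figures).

Point mass: I_cm = 0; centre at d = 0.568 m, so I = I_cm + Md² gives I = 0 + (4.11)(0.568)² = 1.326 kg m^2.
Point mass: I_cm = 0; centre at d = 0.442 m, so I = I_cm + Md² gives I = 0 + (4.83)(0.442)² = 0.94361 kg m^2.
Spherical shell: I_cm = (2/3)MR² = (2/3)(0.15)(0.374)² = 0.013988 kg m^2; centre at d = 0.34 m, so I = I_cm + Md² gives I = 0.013988 + (0.15)(0.34)² = 0.031328 kg m^2.
Total I = 1.326 + 0.94361 + 0.031328 = 2.3009 kg m^2.

2.30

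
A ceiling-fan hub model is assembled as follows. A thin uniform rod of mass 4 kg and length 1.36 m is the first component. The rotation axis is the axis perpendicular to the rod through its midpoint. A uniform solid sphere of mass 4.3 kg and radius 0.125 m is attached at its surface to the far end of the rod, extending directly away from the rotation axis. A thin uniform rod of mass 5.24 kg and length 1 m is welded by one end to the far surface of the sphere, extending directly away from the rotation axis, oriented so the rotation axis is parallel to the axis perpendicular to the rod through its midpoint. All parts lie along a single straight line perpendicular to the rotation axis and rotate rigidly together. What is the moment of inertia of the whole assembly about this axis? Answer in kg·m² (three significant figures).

14.6

Thin rod: I_cm = (1/12)ML² = (1/12)(4)(1.36)² = 0.61653 kg·m²; axis through the centre, so I = 0.61653 kg·m².
Solid sphere: I_cm = (2/5)MR² = (2/5)(4.3)(0.125)² = 0.026875 kg·m²; centre at d = 0.68 + 0.125 = 0.805 m, so I = I_cm + Md² gives I = 0.026875 + (4.3)(0.805)² = 2.8134 kg·m².
Thin rod: I_cm = (1/12)ML² = (1/12)(5.24)(1)² = 0.43667 kg·m²; centre at d = 0.68 + 0.125 + 0.125 + 0.5 = 1.43 m, so I = I_cm + Md² gives I = 0.43667 + (5.24)(1.43)² = 11.152 kg·m².
Total I = 0.61653 + 2.8134 + 11.152 = 14.582 kg·m².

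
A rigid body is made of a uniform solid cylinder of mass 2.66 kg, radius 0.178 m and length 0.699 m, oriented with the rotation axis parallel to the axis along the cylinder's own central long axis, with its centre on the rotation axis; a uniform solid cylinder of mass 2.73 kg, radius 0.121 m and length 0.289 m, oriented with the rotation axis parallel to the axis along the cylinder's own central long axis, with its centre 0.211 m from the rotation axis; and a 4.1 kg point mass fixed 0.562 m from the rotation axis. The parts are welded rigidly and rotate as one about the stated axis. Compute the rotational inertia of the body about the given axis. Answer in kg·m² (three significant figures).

Solid cylinder: I_cm = (1/2)MR² = (1/2)(2.66)(0.178)² = 0.04214 kg·m²; axis through the centre, so I = 0.04214 kg·m².
Solid cylinder: I_cm = (1/2)MR² = (1/2)(2.73)(0.121)² = 0.019985 kg·m²; centre at d = 0.211 m, so I = I_cm + Md² gives I = 0.019985 + (2.73)(0.211)² = 0.14153 kg·m².
Point mass: I_cm = 0; centre at d = 0.562 m, so I = I_cm + Md² gives I = 0 + (4.1)(0.562)² = 1.295 kg·m².
Total I = 0.04214 + 0.14153 + 1.295 = 1.4786 kg·m².

1.48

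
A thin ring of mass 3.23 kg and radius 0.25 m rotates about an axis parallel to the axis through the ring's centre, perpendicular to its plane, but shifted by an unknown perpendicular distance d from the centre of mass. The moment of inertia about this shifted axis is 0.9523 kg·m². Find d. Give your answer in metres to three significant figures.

0.482

About the centre-of-mass axis, I_cm = MR² = (3.23)(0.25)² = 0.20187 kg·m².
Parallel axis theorem: I = I_cm + Md², so Md² = 0.9523 − 0.20187 = 0.75043 kg·m².
d = √(0.75043 / 3.23) = 0.48201 m.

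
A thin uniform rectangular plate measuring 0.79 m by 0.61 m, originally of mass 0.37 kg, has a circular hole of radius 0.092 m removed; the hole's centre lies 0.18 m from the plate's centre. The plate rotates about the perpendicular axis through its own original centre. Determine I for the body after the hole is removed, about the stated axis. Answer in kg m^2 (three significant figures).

0.0300

Unpierced body about its centre: I₀ = (1/12)M(a²+b²) = (1/12)(0.37)[(0.79)² + (0.61)²] = 0.030716 kg m^2.
The removed disk has mass m = M·πr²/(ab) = (0.37)·π(0.092)²/(0.79·0.61) = 0.020416 kg (same uniform areal density).
Its moment of inertia about the rotation axis (parallel-axis theorem): I_hole = (1/2)mr² + md² = (1/2)(0.020416)(0.092)² + (0.020416)(0.18)² = 0.00074788 kg m^2.
Treating the hole as negative mass, I = I₀ − I_hole = 0.030716 − 0.00074788 = 0.029968 kg m^2.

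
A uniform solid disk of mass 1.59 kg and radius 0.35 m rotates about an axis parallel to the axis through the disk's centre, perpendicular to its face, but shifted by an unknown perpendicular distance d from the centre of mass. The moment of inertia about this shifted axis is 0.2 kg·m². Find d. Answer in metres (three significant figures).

About the centre-of-mass axis, I_cm = (1/2)MR² = (1/2)(1.59)(0.35)² = 0.097387 kg·m².
Parallel axis theorem: I = I_cm + Md², so Md² = 0.2 − 0.097387 = 0.10261 kg·m².
d = √(0.10261 / 1.59) = 0.25404 m.

0.254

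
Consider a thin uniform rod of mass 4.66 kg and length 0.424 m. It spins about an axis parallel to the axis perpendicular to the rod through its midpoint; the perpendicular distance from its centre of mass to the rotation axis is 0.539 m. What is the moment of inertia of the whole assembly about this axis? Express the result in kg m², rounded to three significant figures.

I_cm = (1/12)ML² = (1/12)(4.66)(0.424)² = 0.069813 kg m²; centre at d = 0.539 m, so I = I_cm + Md² gives I = 0.069813 + (4.66)(0.539)² = 1.4236 kg m².

1.42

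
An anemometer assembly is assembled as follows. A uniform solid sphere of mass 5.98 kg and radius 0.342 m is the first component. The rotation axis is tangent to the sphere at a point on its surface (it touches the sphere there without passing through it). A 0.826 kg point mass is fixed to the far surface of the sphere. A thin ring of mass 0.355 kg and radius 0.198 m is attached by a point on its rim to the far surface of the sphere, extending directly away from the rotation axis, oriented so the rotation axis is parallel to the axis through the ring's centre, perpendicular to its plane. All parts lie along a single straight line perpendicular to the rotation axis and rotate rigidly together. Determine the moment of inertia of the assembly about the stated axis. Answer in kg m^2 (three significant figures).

Solid sphere: I_cm = (2/5)MR² = (2/5)(5.98)(0.342)² = 0.27978 kg m^2; centre at d = 0.342 m, so I = I_cm + Md² gives I = 0.27978 + (5.98)(0.342)² = 0.97922 kg m^2.
Point mass: I_cm = 0; centre at d = 0.342 + 0.342 = 0.684 m, so I = I_cm + Md² gives I = 0 + (0.826)(0.684)² = 0.38645 kg m^2.
Thin ring: I_cm = MR² = (0.355)(0.198)² = 0.013917 kg m^2; centre at d = 0.342 + 0.342 + 0.198 = 0.882 m, so I = I_cm + Md² gives I = 0.013917 + (0.355)(0.882)² = 0.29008 kg m^2.
Total I = 0.97922 + 0.38645 + 0.29008 = 1.6558 kg m^2.

1.66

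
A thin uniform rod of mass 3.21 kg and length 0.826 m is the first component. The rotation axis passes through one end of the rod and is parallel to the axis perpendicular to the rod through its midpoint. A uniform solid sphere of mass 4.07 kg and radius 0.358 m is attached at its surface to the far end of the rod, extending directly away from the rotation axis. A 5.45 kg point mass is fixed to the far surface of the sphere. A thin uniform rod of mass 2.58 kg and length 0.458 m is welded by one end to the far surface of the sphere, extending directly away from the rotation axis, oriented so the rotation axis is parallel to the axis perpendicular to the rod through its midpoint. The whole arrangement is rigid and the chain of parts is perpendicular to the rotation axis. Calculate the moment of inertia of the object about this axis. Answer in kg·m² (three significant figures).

Thin rod: I_cm = (1/12)ML² = (1/12)(3.21)(0.826)² = 0.18251 kg·m²; centre at d = 0.413 m, so the parallel axis theorem gives I = 0.18251 + (3.21)(0.413)² = 0.73004 kg·m².
Solid sphere: I_cm = (2/5)MR² = (2/5)(4.07)(0.358)² = 0.20865 kg·m²; centre at d = 0.413 + 0.413 + 0.358 = 1.184 m, so the parallel axis theorem gives I = 0.20865 + (4.07)(1.184)² = 5.9142 kg·m².
Point mass: I_cm = 0; centre at d = 0.413 + 0.413 + 0.358 + 0.358 = 1.542 m, so the parallel axis theorem gives I = 0 + (5.45)(1.542)² = 12.959 kg·m².
Thin rod: I_cm = (1/12)ML² = (1/12)(2.58)(0.458)² = 0.045099 kg·m²; centre at d = 0.413 + 0.413 + 0.358 + 0.358 + 0.229 = 1.771 m, so the parallel axis theorem gives I = 0.045099 + (2.58)(1.771)² = 8.1371 kg·m².
Total I = 0.73004 + 5.9142 + 12.959 + 8.1371 = 27.74 kg·m².

27.7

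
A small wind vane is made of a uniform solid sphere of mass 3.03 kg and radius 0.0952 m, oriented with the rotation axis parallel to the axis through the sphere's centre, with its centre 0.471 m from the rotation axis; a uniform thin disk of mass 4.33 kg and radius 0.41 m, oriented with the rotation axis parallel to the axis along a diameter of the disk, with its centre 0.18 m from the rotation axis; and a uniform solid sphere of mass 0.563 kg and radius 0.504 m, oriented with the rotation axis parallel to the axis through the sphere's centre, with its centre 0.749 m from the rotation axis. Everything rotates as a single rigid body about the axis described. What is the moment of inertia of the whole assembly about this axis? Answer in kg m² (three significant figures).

1.38

Solid sphere: I_cm = (2/5)MR² = (2/5)(3.03)(0.0952)² = 0.010984 kg m²; centre at d = 0.471 m, so I = I_cm + Md² gives I = 0.010984 + (3.03)(0.471)² = 0.68316 kg m².
Thin disk: I_cm = (1/4)MR² = (1/4)(4.33)(0.41)² = 0.18197 kg m²; centre at d = 0.18 m, so I = I_cm + Md² gives I = 0.18197 + (4.33)(0.18)² = 0.32226 kg m².
Solid sphere: I_cm = (2/5)MR² = (2/5)(0.563)(0.504)² = 0.057204 kg m²; centre at d = 0.749 m, so I = I_cm + Md² gives I = 0.057204 + (0.563)(0.749)² = 0.37305 kg m².
Total I = 0.68316 + 0.32226 + 0.37305 = 1.3785 kg m².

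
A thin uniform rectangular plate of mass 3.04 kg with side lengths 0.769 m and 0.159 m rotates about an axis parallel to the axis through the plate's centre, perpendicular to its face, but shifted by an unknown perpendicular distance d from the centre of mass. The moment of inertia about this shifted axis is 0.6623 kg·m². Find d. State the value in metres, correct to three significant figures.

About the centre-of-mass axis, I_cm = (1/12)M(a²+b²) = (1/12)(3.04)[(0.769)² + (0.159)²] = 0.15622 kg·m².
Parallel axis theorem: I = I_cm + Md², so Md² = 0.6623 − 0.15622 = 0.50608 kg·m².
d = √(0.50608 / 3.04) = 0.40801 m.

0.408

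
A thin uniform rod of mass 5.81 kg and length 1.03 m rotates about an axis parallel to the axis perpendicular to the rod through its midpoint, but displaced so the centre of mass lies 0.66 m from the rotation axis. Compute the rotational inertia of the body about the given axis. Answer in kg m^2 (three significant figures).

I_cm = (1/12)ML² = (1/12)(5.81)(1.03)² = 0.51365 kg m^2; centre at d = 0.66 m, so I = I_cm + Md² gives I = 0.51365 + (5.81)(0.66)² = 3.0445 kg m^2.

3.04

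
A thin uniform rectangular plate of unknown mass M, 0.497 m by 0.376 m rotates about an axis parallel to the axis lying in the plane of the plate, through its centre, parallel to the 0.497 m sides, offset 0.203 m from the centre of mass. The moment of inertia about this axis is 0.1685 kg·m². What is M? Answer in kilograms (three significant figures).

3.18

I = I_cm + Md² = (1/12)Mb² + Md² = M·[0.0833333·(0.376)² + (0.203)²] = M·0.05299.
So M = 0.1685 / 0.05299 = 3.1798 kg.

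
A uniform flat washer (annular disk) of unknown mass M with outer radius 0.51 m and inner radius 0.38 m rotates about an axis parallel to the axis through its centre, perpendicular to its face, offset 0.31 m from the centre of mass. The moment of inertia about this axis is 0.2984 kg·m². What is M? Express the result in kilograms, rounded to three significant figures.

1.00

I = I_cm + Md² = (1/2)M(R²+r²) + Md² = M·[0.5·[(0.51)² + (0.38)²] + (0.31)²] = M·0.29835.
So M = 0.2984 / 0.29835 = 1.0002 kg.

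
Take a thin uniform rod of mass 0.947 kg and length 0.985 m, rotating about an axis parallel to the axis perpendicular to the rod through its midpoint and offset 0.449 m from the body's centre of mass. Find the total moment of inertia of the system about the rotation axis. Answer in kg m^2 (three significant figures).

I_cm = (1/12)ML² = (1/12)(0.947)(0.985)² = 0.076567 kg m^2; centre at d = 0.449 m, so I = I_cm + Md² gives I = 0.076567 + (0.947)(0.449)² = 0.26748 kg m^2.

0.267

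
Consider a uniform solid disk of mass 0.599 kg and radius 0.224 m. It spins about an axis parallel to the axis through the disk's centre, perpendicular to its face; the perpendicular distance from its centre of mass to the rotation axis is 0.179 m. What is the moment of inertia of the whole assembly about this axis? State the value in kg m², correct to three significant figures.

0.0342

I_cm = (1/2)MR² = (1/2)(0.599)(0.224)² = 0.015028 kg m²; centre at d = 0.179 m, so the parallel axis theorem gives I = 0.015028 + (0.599)(0.179)² = 0.03422 kg m².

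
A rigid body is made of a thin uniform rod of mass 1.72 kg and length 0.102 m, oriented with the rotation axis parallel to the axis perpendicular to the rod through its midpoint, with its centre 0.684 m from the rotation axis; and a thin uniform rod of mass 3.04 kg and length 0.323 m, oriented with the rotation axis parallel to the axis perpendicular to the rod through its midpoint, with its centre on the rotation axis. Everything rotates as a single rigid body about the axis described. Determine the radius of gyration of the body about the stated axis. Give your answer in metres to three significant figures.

Thin rod: I_cm = (1/12)ML² = (1/12)(1.72)(0.102)² = 0.0014912 kg m^2; centre at d = 0.684 m, so the parallel axis theorem gives I = 0.0014912 + (1.72)(0.684)² = 0.8062 kg m^2.
Thin rod: I_cm = (1/12)ML² = (1/12)(3.04)(0.323)² = 0.02643 kg m^2; axis through the centre, so I = 0.02643 kg m^2.
Total I = 0.83263 kg m^2; total mass M = 4.76 kg.
k = √(I/M) = √(0.83263/4.76) = 0.41824 m.

0.418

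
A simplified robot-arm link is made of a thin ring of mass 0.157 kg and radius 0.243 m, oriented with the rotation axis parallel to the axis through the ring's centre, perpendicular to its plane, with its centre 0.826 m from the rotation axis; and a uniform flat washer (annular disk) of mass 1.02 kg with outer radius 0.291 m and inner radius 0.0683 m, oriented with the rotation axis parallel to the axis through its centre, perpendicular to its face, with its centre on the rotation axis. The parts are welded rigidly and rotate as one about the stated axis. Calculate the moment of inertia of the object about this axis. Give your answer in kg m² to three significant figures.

Thin ring: I_cm = MR² = (0.157)(0.243)² = 0.0092707 kg m²; centre at d = 0.826 m, so I = I_cm + Md² gives I = 0.0092707 + (0.157)(0.826)² = 0.11639 kg m².
Annular disk: I_cm = (1/2)M(R²+r²) = (1/2)(1.02)[(0.291)² + (0.0683)²] = 0.045566 kg m²; axis through the centre, so I = 0.045566 kg m².
Total I = 0.11639 + 0.045566 = 0.16195 kg m².

0.162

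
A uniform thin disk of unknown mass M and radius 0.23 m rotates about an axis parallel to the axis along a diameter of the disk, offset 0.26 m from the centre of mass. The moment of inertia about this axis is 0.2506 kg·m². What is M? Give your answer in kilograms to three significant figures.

I = I_cm + Md² = (1/4)MR² + Md² = M·[0.25·(0.23)² + (0.26)²] = M·0.080825.
So M = 0.2506 / 0.080825 = 3.1005 kg.

3.10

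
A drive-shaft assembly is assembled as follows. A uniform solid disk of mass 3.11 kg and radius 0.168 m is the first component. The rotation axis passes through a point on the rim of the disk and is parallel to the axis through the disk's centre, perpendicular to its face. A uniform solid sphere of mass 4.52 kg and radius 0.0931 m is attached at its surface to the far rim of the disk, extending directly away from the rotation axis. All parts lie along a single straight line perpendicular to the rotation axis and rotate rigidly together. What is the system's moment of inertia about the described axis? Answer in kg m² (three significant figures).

Solid disk: I_cm = (1/2)MR² = (1/2)(3.11)(0.168)² = 0.043888 kg m²; centre at d = 0.168 m, so the parallel axis theorem gives I = 0.043888 + (3.11)(0.168)² = 0.13166 kg m².
Solid sphere: I_cm = (2/5)MR² = (2/5)(4.52)(0.0931)² = 0.015671 kg m²; centre at d = 0.168 + 0.168 + 0.0931 = 0.4291 m, so the parallel axis theorem gives I = 0.015671 + (4.52)(0.4291)² = 0.84792 kg m².
Total I = 0.13166 + 0.84792 = 0.97959 kg m².

0.980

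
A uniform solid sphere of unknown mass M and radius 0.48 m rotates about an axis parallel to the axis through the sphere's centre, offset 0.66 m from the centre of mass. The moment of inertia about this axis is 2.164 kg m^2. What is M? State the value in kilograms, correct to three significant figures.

4.10

I = I_cm + Md² = (2/5)MR² + Md² = M·[0.4·(0.48)² + (0.66)²] = M·0.52776.
So M = 2.164 / 0.52776 = 4.1003 kg.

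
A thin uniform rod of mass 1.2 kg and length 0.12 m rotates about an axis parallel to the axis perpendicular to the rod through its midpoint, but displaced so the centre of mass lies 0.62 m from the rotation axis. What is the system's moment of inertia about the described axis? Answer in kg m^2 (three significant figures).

I_cm = (1/12)ML² = (1/12)(1.2)(0.12)² = 0.00144 kg m^2; centre at d = 0.62 m, so I = I_cm + Md² gives I = 0.00144 + (1.2)(0.62)² = 0.46272 kg m^2.

0.463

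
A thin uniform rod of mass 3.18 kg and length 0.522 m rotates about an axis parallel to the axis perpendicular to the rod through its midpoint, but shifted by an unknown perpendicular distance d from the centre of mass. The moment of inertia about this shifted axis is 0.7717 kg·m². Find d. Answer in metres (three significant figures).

0.469

About the centre-of-mass axis, I_cm = (1/12)ML² = (1/12)(3.18)(0.522)² = 0.072208 kg·m².
Parallel axis theorem: I = I_cm + Md², so Md² = 0.7717 − 0.072208 = 0.69949 kg·m².
d = √(0.69949 / 3.18) = 0.46901 m.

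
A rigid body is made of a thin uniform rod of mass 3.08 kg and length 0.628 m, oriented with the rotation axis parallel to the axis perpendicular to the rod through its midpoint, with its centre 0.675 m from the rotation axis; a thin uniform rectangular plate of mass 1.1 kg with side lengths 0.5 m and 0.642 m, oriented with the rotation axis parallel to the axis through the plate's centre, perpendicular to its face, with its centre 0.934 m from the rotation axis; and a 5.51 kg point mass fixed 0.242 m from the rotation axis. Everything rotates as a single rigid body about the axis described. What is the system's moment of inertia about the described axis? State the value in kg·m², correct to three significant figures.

Thin rod: I_cm = (1/12)ML² = (1/12)(3.08)(0.628)² = 0.10123 kg·m²; centre at d = 0.675 m, so I = I_cm + Md² gives I = 0.10123 + (3.08)(0.675)² = 1.5046 kg·m².
Rectangular plate: I_cm = (1/12)M(a²+b²) = (1/12)(1.1)[(0.5)² + (0.642)²] = 0.060698 kg·m²; centre at d = 0.934 m, so I = I_cm + Md² gives I = 0.060698 + (1.1)(0.934)² = 1.0203 kg·m².
Point mass: I_cm = 0; centre at d = 0.242 m, so I = I_cm + Md² gives I = 0 + (5.51)(0.242)² = 0.32269 kg·m².
Total I = 1.5046 + 1.0203 + 0.32269 = 2.8475 kg·m².

2.85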